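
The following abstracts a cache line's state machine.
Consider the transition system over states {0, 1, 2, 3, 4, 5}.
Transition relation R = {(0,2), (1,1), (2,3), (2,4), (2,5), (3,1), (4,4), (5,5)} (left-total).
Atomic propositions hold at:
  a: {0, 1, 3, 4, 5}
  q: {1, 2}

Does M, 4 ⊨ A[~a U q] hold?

No

Sat(~a) = {2}
A[~a U q]: least fixpoint, start Z0 = Sat(q) = {1, 2}, add states in Sat(~a) with every successor in Z. Already a fixed point.
Sat(A[~a U q]) = {1, 2}
4 ∉ Sat(A[~a U q]) = {1, 2}, so the formula does not hold at 4.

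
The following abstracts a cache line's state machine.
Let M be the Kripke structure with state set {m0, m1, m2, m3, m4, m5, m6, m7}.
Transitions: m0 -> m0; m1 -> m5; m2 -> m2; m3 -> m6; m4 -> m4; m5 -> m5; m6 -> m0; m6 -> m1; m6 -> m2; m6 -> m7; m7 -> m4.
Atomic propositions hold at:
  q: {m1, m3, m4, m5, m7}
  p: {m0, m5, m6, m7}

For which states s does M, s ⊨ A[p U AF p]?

AF p: least fixpoint, start Z0 = {m0, m5, m6, m7}, add states with every successor in Z. Z1 = {m0, m1, m3, m5, m6, m7}; fixed.
Sat(AF p) = {m0, m1, m3, m5, m6, m7}
A[p U AF p]: least fixpoint, start Z0 = Sat(AF p) = {m0, m1, m3, m5, m6, m7}, add states in Sat(p) with every successor in Z. Already a fixed point.
Sat(A[p U AF p]) = {m0, m1, m3, m5, m6, m7}

{m0, m1, m3, m5, m6, m7}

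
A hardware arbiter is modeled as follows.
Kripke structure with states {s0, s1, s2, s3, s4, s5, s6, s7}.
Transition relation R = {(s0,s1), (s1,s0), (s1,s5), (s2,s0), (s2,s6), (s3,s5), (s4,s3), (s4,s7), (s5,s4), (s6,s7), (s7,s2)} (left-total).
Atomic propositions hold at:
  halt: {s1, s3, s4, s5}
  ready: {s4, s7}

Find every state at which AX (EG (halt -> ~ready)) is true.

{s0, s2, s6, s7}

Sat(~ready) = {s0, s1, s2, s3, s5, s6}
Sat(halt -> ~ready) = {s0, s1, s2, s3, s5, s6, s7}
EG (halt -> ~ready): greatest fixpoint, start Z0 = {s0, s1, s2, s3, s5, s6, s7}, keep only states in Sat with some successor in Z. Z1 = {s0, s1, s2, s3, s6, s7}; Z2 = {s0, s1, s2, s6, s7}; fixed.
Sat(EG (halt -> ~ready)) = {s0, s1, s2, s6, s7}
Sat(AX (EG (halt -> ~ready))) = {s : every successor in {s0, s1, s2, s6, s7}} = {s0, s2, s6, s7}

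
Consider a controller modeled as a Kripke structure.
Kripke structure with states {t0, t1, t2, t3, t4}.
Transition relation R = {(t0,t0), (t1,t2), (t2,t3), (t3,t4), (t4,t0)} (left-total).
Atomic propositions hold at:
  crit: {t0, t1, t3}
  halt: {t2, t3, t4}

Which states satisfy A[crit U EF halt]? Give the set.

EF halt: least fixpoint, start Z0 = {t2, t3, t4}, add states with some successor in Z. Z1 = {t1, t2, t3, t4}; fixed.
Sat(EF halt) = {t1, t2, t3, t4}
A[crit U EF halt]: least fixpoint, start Z0 = Sat(EF halt) = {t1, t2, t3, t4}, add states in Sat(crit) with every successor in Z. Already a fixed point.
Sat(A[crit U EF halt]) = {t1, t2, t3, t4}

{t1, t2, t3, t4}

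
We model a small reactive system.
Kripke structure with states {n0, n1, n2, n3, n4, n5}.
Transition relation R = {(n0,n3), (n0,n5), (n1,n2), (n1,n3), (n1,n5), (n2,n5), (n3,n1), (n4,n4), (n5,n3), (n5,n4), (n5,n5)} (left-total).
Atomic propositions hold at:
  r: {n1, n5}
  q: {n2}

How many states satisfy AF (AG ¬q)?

1

Sat(¬q) = {n0, n1, n3, n4, n5}
AG ¬q: greatest fixpoint, start Z0 = {n0, n1, n3, n4, n5}, keep only states in Sat with every successor in Z. Z1 = {n0, n3, n4, n5}; Z2 = {n0, n4, n5}; Z3 = {n4}; fixed.
Sat(AG ¬q) = {n4}
AF (AG ¬q): least fixpoint, start Z0 = {n4}, add states with every successor in Z. Already a fixed point.
Sat(AF (AG ¬q)) = {n4}
|Sat(AF (AG ¬q))| = |{n4}| = 1.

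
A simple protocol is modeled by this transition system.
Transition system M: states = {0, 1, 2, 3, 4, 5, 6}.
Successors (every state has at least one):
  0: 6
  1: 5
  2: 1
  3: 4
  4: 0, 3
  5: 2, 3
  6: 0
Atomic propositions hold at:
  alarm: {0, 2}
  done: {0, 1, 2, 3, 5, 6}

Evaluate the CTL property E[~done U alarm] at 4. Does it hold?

Sat(~done) = {4}
E[~done U alarm]: least fixpoint, start Z0 = Sat(alarm) = {0, 2}, add states in Sat(~done) with some successor in Z. Z1 = {0, 2, 4}; fixed.
Sat(E[~done U alarm]) = {0, 2, 4}
4 ∈ Sat(E[~done U alarm]) = {0, 2, 4}, so the formula holds at 4.

Yes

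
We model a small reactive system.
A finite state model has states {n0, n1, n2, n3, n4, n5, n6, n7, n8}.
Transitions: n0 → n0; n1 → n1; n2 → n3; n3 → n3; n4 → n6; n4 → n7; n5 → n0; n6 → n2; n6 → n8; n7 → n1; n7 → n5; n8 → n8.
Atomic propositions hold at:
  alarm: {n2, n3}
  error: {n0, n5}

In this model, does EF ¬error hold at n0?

Sat(¬error) = {n1, n2, n3, n4, n6, n7, n8}
EF ¬error: least fixpoint, start Z0 = {n1, n2, n3, n4, n6, n7, n8}, add states with some successor in Z. Already a fixed point.
Sat(EF ¬error) = {n1, n2, n3, n4, n6, n7, n8}
n0 ∉ Sat(EF ¬error) = {n1, n2, n3, n4, n6, n7, n8}, so the formula does not hold at n0.

No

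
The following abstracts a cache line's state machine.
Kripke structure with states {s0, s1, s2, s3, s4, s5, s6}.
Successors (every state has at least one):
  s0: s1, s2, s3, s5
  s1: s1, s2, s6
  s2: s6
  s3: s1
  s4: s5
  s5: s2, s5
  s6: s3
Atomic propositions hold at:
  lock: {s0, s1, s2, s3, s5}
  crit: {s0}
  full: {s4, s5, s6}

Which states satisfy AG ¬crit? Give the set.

{s1, s2, s3, s4, s5, s6}

Sat(¬crit) = {s1, s2, s3, s4, s5, s6}
AG ¬crit: greatest fixpoint, start Z0 = {s1, s2, s3, s4, s5, s6}, keep only states in Sat with every successor in Z. Already a fixed point.
Sat(AG ¬crit) = {s1, s2, s3, s4, s5, s6}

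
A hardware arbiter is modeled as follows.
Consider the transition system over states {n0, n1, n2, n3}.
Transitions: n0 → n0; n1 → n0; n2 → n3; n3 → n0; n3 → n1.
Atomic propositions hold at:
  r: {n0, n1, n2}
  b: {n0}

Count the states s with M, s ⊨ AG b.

AG b: greatest fixpoint, start Z0 = {n0}, keep only states in Sat with every successor in Z. Already a fixed point.
Sat(AG b) = {n0}
|Sat(AG b)| = |{n0}| = 1.

1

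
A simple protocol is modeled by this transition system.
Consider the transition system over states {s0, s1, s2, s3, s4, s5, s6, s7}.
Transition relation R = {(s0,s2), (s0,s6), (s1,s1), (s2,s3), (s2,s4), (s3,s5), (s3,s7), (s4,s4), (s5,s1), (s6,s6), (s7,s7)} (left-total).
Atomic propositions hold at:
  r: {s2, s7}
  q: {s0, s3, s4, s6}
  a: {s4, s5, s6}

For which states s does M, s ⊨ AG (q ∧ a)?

Sat(q ∧ a) = {s4, s6}
AG (q ∧ a): greatest fixpoint, start Z0 = {s4, s6}, keep only states in Sat with every successor in Z. Already a fixed point.
Sat(AG (q ∧ a)) = {s4, s6}

{s4, s6}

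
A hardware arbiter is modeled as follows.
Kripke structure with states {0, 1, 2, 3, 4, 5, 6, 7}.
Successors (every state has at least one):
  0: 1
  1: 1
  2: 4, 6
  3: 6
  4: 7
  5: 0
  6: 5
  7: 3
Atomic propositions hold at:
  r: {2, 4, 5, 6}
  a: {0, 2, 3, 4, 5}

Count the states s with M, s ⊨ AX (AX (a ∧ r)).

Sat(a ∧ r) = {2, 4, 5}
Sat(AX (a ∧ r)) = {s : every successor in {2, 4, 5}} = {6}
Sat(AX (AX (a ∧ r))) = {s : every successor in {6}} = {3}
|Sat(AX (AX (a ∧ r)))| = |{3}| = 1.

1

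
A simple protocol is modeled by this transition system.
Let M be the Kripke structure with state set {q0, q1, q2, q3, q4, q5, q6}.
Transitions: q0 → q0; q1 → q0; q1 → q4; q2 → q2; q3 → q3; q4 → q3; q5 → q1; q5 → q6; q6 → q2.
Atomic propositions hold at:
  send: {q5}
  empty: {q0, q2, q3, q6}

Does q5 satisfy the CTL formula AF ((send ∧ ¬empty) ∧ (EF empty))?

Sat(¬empty) = {q1, q4, q5}
Sat(send ∧ ¬empty) = {q5}
EF empty: least fixpoint, start Z0 = {q0, q2, q3, q6}, add states with some successor in Z. Z1 = {q0, q1, q2, q3, q4, q5, q6}; fixed.
Sat(EF empty) = {q0, q1, q2, q3, q4, q5, q6}
Sat((send ∧ ¬empty) ∧ (EF empty)) = {q5}
AF ((send ∧ ¬empty) ∧ (EF empty)): least fixpoint, start Z0 = {q5}, add states with every successor in Z. Already a fixed point.
Sat(AF ((send ∧ ¬empty) ∧ (EF empty))) = {q5}
q5 ∈ Sat(AF ((send ∧ ¬empty) ∧ (EF empty))) = {q5}, so the formula holds at q5.

Yes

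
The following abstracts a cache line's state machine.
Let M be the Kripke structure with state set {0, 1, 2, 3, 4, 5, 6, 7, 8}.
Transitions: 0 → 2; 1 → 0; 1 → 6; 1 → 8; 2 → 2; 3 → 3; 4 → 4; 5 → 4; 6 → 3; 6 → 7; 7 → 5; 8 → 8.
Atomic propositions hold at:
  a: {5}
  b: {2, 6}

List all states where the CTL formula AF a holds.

AF a: least fixpoint, start Z0 = {5}, add states with every successor in Z. Z1 = {5, 7}; fixed.
Sat(AF a) = {5, 7}

{5, 7}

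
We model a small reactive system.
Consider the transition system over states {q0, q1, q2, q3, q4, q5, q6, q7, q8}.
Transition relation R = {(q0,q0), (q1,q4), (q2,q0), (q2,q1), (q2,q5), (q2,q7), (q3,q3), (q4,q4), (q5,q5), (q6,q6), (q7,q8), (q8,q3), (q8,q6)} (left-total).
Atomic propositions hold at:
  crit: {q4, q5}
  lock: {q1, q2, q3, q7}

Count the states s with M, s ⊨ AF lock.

4

AF lock: least fixpoint, start Z0 = {q1, q2, q3, q7}, add states with every successor in Z. Already a fixed point.
Sat(AF lock) = {q1, q2, q3, q7}
|Sat(AF lock)| = |{q1, q2, q3, q7}| = 4.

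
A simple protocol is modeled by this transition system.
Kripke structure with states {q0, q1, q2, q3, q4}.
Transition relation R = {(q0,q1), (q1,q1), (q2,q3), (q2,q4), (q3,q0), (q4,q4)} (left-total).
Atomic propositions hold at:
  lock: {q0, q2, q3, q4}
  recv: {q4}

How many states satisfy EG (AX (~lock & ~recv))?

Sat(~lock) = {q1}
Sat(~recv) = {q0, q1, q2, q3}
Sat(~lock & ~recv) = {q1}
Sat(AX (~lock & ~recv)) = {s : every successor in {q1}} = {q0, q1}
EG (AX (~lock & ~recv)): greatest fixpoint, start Z0 = {q0, q1}, keep only states in Sat with some successor in Z. Already a fixed point.
Sat(EG (AX (~lock & ~recv))) = {q0, q1}
|Sat(EG (AX (~lock & ~recv)))| = |{q0, q1}| = 2.

2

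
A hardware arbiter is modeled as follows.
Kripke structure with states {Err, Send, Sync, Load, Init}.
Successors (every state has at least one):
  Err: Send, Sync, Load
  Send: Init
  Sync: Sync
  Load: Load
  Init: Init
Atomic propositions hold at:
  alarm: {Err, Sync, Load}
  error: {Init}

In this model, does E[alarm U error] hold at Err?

E[alarm U error]: least fixpoint, start Z0 = Sat(error) = {Init}, add states in Sat(alarm) with some successor in Z. Already a fixed point.
Sat(E[alarm U error]) = {Init}
Err ∉ Sat(E[alarm U error]) = {Init}, so the formula does not hold at Err.

No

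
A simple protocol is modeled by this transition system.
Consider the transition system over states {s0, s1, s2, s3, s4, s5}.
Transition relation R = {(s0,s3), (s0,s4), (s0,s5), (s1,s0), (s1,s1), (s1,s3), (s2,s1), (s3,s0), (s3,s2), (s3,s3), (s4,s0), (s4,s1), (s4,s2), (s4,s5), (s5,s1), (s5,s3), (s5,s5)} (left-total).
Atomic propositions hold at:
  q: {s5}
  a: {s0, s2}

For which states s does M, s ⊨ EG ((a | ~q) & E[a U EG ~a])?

{s0, s1, s2, s3, s4}

Sat(~q) = {s0, s1, s2, s3, s4}
Sat(a | ~q) = {s0, s1, s2, s3, s4}
Sat(~a) = {s1, s3, s4, s5}
EG ~a: greatest fixpoint, start Z0 = {s1, s3, s4, s5}, keep only states in Sat with some successor in Z. Already a fixed point.
Sat(EG ~a) = {s1, s3, s4, s5}
E[a U EG ~a]: least fixpoint, start Z0 = Sat(EG ~a) = {s1, s3, s4, s5}, add states in Sat(a) with some successor in Z. Z1 = {s0, s1, s2, s3, s4, s5}; fixed.
Sat(E[a U EG ~a]) = {s0, s1, s2, s3, s4, s5}
Sat((a | ~q) & E[a U EG ~a]) = {s0, s1, s2, s3, s4}
EG ((a | ~q) & E[a U EG ~a]): greatest fixpoint, start Z0 = {s0, s1, s2, s3, s4}, keep only states in Sat with some successor in Z. Already a fixed point.
Sat(EG ((a | ~q) & E[a U EG ~a])) = {s0, s1, s2, s3, s4}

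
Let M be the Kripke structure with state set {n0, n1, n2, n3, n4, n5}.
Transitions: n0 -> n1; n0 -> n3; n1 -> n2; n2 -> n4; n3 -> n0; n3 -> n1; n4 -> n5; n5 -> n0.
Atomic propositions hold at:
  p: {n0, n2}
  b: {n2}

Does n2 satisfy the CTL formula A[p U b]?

A[p U b]: least fixpoint, start Z0 = Sat(b) = {n2}, add states in Sat(p) with every successor in Z. Already a fixed point.
Sat(A[p U b]) = {n2}
n2 ∈ Sat(A[p U b]) = {n2}, so the formula holds at n2.

Yes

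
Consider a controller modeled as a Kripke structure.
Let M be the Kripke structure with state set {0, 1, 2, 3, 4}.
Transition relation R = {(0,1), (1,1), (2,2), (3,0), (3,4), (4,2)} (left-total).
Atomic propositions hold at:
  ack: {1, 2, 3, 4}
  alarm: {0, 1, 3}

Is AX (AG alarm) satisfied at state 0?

AG alarm: greatest fixpoint, start Z0 = {0, 1, 3}, keep only states in Sat with every successor in Z. Z1 = {0, 1}; fixed.
Sat(AG alarm) = {0, 1}
Sat(AX (AG alarm)) = {s : every successor in {0, 1}} = {0, 1}
0 ∈ Sat(AX (AG alarm)) = {0, 1}, so the formula holds at 0.

Yes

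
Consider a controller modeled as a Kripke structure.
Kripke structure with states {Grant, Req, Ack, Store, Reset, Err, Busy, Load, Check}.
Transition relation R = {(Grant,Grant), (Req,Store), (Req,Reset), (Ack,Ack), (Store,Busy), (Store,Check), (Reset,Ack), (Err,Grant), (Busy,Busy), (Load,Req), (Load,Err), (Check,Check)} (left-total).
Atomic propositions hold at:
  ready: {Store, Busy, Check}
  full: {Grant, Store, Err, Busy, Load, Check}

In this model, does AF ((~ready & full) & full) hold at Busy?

Sat(~ready) = {Grant, Req, Ack, Reset, Err, Load}
Sat(~ready & full) = {Grant, Err, Load}
Sat((~ready & full) & full) = {Grant, Err, Load}
AF ((~ready & full) & full): least fixpoint, start Z0 = {Grant, Err, Load}, add states with every successor in Z. Already a fixed point.
Sat(AF ((~ready & full) & full)) = {Grant, Err, Load}
Busy ∉ Sat(AF ((~ready & full) & full)) = {Grant, Err, Load}, so the formula does not hold at Busy.

No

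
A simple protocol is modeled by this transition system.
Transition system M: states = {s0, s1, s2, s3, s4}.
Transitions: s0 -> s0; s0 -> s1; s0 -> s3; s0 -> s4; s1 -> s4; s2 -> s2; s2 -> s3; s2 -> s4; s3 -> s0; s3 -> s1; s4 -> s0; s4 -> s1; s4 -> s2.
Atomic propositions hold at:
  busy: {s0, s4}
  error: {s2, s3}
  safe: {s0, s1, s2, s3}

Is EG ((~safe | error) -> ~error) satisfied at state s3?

Sat(~safe) = {s4}
Sat(~safe | error) = {s2, s3, s4}
Sat(~error) = {s0, s1, s4}
Sat((~safe | error) -> ~error) = {s0, s1, s4}
EG ((~safe | error) -> ~error): greatest fixpoint, start Z0 = {s0, s1, s4}, keep only states in Sat with some successor in Z. Already a fixed point.
Sat(EG ((~safe | error) -> ~error)) = {s0, s1, s4}
s3 ∉ Sat(EG ((~safe | error) -> ~error)) = {s0, s1, s4}, so the formula does not hold at s3.

No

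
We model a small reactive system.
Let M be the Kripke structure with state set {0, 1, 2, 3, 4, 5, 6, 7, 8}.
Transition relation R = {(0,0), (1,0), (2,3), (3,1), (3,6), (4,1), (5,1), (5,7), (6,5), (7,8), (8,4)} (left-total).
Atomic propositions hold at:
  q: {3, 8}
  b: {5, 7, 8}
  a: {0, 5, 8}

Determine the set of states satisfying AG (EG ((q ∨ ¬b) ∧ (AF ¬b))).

Sat(¬b) = {0, 1, 2, 3, 4, 6}
Sat(q ∨ ¬b) = {0, 1, 2, 3, 4, 6, 8}
AF ¬b: least fixpoint, start Z0 = {0, 1, 2, 3, 4, 6}, add states with every successor in Z. Z1 = {0, 1, 2, 3, 4, 6, 8}; Z2 = {0, 1, 2, 3, 4, 6, 7, 8}; Z3 = {0, 1, 2, 3, 4, 5, 6, 7, 8}; fixed.
Sat(AF ¬b) = {0, 1, 2, 3, 4, 5, 6, 7, 8}
Sat((q ∨ ¬b) ∧ (AF ¬b)) = {0, 1, 2, 3, 4, 6, 8}
EG ((q ∨ ¬b) ∧ (AF ¬b)): greatest fixpoint, start Z0 = {0, 1, 2, 3, 4, 6, 8}, keep only states in Sat with some successor in Z. Z1 = {0, 1, 2, 3, 4, 8}; fixed.
Sat(EG ((q ∨ ¬b) ∧ (AF ¬b))) = {0, 1, 2, 3, 4, 8}
AG (EG ((q ∨ ¬b) ∧ (AF ¬b))): greatest fixpoint, start Z0 = {0, 1, 2, 3, 4, 8}, keep only states in Sat with every successor in Z. Z1 = {0, 1, 2, 4, 8}; Z2 = {0, 1, 4, 8}; fixed.
Sat(AG (EG ((q ∨ ¬b) ∧ (AF ¬b)))) = {0, 1, 4, 8}

{0, 1, 4, 8}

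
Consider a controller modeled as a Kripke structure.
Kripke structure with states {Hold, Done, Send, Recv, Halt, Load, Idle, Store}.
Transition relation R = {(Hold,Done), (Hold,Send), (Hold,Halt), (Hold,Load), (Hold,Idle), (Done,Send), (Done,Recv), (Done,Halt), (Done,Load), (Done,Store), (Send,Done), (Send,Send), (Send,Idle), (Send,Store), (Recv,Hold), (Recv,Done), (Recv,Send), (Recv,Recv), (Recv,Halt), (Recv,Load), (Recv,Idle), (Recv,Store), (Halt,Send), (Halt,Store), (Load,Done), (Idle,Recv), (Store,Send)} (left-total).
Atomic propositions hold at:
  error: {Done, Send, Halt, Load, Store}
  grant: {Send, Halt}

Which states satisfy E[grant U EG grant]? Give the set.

EG grant: greatest fixpoint, start Z0 = {Send, Halt}, keep only states in Sat with some successor in Z. Already a fixed point.
Sat(EG grant) = {Send, Halt}
E[grant U EG grant]: least fixpoint, start Z0 = Sat(EG grant) = {Send, Halt}, add states in Sat(grant) with some successor in Z. Already a fixed point.
Sat(E[grant U EG grant]) = {Send, Halt}

{Send, Halt}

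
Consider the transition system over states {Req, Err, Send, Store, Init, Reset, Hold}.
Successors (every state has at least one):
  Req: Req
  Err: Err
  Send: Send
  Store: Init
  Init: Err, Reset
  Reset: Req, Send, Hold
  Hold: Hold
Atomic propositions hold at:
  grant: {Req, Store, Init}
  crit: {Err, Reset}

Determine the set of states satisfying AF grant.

AF grant: least fixpoint, start Z0 = {Req, Store, Init}, add states with every successor in Z. Already a fixed point.
Sat(AF grant) = {Req, Store, Init}

{Req, Store, Init}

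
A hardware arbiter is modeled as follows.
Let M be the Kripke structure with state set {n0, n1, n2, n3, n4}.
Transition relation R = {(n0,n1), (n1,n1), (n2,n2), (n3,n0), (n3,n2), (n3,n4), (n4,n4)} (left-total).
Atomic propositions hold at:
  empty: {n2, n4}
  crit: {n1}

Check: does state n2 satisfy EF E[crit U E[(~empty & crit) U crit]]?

Sat(~empty) = {n0, n1, n3}
Sat(~empty & crit) = {n1}
E[(~empty & crit) U crit]: least fixpoint, start Z0 = Sat(crit) = {n1}, add states in Sat(~empty & crit) with some successor in Z. Already a fixed point.
Sat(E[(~empty & crit) U crit]) = {n1}
E[crit U E[(~empty & crit) U crit]]: least fixpoint, start Z0 = Sat(E[(~empty & crit) U crit]) = {n1}, add states in Sat(crit) with some successor in Z. Already a fixed point.
Sat(E[crit U E[(~empty & crit) U crit]]) = {n1}
EF E[crit U E[(~empty & crit) U crit]]: least fixpoint, start Z0 = {n1}, add states with some successor in Z. Z1 = {n0, n1}; Z2 = {n0, n1, n3}; fixed.
Sat(EF E[crit U E[(~empty & crit) U crit]]) = {n0, n1, n3}
n2 ∉ Sat(EF E[crit U E[(~empty & crit) U crit]]) = {n0, n1, n3}, so the formula does not hold at n2.

No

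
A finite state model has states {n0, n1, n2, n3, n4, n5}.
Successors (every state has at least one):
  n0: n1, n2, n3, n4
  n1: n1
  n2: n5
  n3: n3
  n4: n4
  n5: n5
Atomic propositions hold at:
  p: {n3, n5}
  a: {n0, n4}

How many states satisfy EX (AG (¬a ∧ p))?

4

Sat(¬a) = {n1, n2, n3, n5}
Sat(¬a ∧ p) = {n3, n5}
AG (¬a ∧ p): greatest fixpoint, start Z0 = {n3, n5}, keep only states in Sat with every successor in Z. Already a fixed point.
Sat(AG (¬a ∧ p)) = {n3, n5}
Sat(EX (AG (¬a ∧ p))) = {s : some successor in {n3, n5}} = {n0, n2, n3, n5}
|Sat(EX (AG (¬a ∧ p)))| = |{n0, n2, n3, n5}| = 4.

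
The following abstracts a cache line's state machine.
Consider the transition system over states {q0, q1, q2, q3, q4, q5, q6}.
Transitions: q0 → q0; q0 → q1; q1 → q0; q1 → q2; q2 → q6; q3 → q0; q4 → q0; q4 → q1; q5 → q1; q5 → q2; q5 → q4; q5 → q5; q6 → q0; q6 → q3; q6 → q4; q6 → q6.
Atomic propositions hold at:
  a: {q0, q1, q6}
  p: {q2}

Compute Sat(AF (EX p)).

Sat(EX p) = {s : some successor in {q2}} = {q1, q5}
AF (EX p): least fixpoint, start Z0 = {q1, q5}, add states with every successor in Z. Already a fixed point.
Sat(AF (EX p)) = {q1, q5}

{q1, q5}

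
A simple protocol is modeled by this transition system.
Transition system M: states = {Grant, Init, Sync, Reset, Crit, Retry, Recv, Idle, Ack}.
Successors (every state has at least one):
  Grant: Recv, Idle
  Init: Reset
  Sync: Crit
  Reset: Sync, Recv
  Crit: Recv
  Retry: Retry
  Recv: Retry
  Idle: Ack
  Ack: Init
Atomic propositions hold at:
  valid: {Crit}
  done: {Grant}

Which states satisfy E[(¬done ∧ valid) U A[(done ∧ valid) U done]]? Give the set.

Sat(¬done) = {Init, Sync, Reset, Crit, Retry, Recv, Idle, Ack}
Sat(¬done ∧ valid) = {Crit}
Sat(done ∧ valid) = ∅
A[(done ∧ valid) U done]: least fixpoint, start Z0 = Sat(done) = {Grant}, add states in Sat(done ∧ valid) with every successor in Z. Already a fixed point.
Sat(A[(done ∧ valid) U done]) = {Grant}
E[(¬done ∧ valid) U A[(done ∧ valid) U done]]: least fixpoint, start Z0 = Sat(A[(done ∧ valid) U done]) = {Grant}, add states in Sat(¬done ∧ valid) with some successor in Z. Already a fixed point.
Sat(E[(¬done ∧ valid) U A[(done ∧ valid) U done]]) = {Grant}

{Grant}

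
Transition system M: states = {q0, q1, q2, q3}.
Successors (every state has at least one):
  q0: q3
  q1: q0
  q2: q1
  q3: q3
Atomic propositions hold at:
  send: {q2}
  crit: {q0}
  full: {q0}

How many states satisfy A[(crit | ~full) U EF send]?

1

Sat(~full) = {q1, q2, q3}
Sat(crit | ~full) = {q0, q1, q2, q3}
EF send: least fixpoint, start Z0 = {q2}, add states with some successor in Z. Already a fixed point.
Sat(EF send) = {q2}
A[(crit | ~full) U EF send]: least fixpoint, start Z0 = Sat(EF send) = {q2}, add states in Sat(crit | ~full) with every successor in Z. Already a fixed point.
Sat(A[(crit | ~full) U EF send]) = {q2}
|Sat(A[(crit | ~full) U EF send])| = |{q2}| = 1.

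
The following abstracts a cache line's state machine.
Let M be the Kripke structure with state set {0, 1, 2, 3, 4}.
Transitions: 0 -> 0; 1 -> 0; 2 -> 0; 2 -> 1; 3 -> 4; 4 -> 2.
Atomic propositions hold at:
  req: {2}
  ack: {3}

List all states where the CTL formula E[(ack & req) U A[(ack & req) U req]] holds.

{2}

Sat(ack & req) = ∅
A[(ack & req) U req]: least fixpoint, start Z0 = Sat(req) = {2}, add states in Sat(ack & req) with every successor in Z. Already a fixed point.
Sat(A[(ack & req) U req]) = {2}
E[(ack & req) U A[(ack & req) U req]]: least fixpoint, start Z0 = Sat(A[(ack & req) U req]) = {2}, add states in Sat(ack & req) with some successor in Z. Already a fixed point.
Sat(E[(ack & req) U A[(ack & req) U req]]) = {2}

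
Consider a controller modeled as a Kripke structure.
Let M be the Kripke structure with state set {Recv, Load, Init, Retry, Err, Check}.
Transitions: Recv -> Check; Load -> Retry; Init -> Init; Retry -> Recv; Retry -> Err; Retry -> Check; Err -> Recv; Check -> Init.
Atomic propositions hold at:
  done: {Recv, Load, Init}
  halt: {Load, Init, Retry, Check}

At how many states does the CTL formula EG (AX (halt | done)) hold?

Sat(halt | done) = {Recv, Load, Init, Retry, Check}
Sat(AX (halt | done)) = {s : every successor in {Recv, Load, Init, Retry, Check}} = {Recv, Load, Init, Err, Check}
EG (AX (halt | done)): greatest fixpoint, start Z0 = {Recv, Load, Init, Err, Check}, keep only states in Sat with some successor in Z. Z1 = {Recv, Init, Err, Check}; fixed.
Sat(EG (AX (halt | done))) = {Recv, Init, Err, Check}
|Sat(EG (AX (halt | done)))| = |{Recv, Init, Err, Check}| = 4.

4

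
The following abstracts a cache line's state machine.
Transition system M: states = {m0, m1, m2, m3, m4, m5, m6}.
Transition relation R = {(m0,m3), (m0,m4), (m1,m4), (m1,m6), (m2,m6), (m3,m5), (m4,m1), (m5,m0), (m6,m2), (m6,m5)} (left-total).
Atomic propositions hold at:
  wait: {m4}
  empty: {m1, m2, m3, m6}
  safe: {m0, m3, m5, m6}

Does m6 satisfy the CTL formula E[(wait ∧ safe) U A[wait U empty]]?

Yes

Sat(wait ∧ safe) = ∅
A[wait U empty]: least fixpoint, start Z0 = Sat(empty) = {m1, m2, m3, m6}, add states in Sat(wait) with every successor in Z. Z1 = {m1, m2, m3, m4, m6}; fixed.
Sat(A[wait U empty]) = {m1, m2, m3, m4, m6}
E[(wait ∧ safe) U A[wait U empty]]: least fixpoint, start Z0 = Sat(A[wait U empty]) = {m1, m2, m3, m4, m6}, add states in Sat(wait ∧ safe) with some successor in Z. Already a fixed point.
Sat(E[(wait ∧ safe) U A[wait U empty]]) = {m1, m2, m3, m4, m6}
m6 ∈ Sat(E[(wait ∧ safe) U A[wait U empty]]) = {m1, m2, m3, m4, m6}, so the formula holds at m6.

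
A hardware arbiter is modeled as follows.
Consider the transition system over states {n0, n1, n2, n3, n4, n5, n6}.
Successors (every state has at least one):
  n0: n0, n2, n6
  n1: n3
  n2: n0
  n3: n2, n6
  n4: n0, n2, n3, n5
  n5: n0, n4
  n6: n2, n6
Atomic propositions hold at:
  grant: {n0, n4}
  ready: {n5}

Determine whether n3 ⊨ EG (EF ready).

EF ready: least fixpoint, start Z0 = {n5}, add states with some successor in Z. Z1 = {n4, n5}; fixed.
Sat(EF ready) = {n4, n5}
EG (EF ready): greatest fixpoint, start Z0 = {n4, n5}, keep only states in Sat with some successor in Z. Already a fixed point.
Sat(EG (EF ready)) = {n4, n5}
n3 ∉ Sat(EG (EF ready)) = {n4, n5}, so the formula does not hold at n3.

No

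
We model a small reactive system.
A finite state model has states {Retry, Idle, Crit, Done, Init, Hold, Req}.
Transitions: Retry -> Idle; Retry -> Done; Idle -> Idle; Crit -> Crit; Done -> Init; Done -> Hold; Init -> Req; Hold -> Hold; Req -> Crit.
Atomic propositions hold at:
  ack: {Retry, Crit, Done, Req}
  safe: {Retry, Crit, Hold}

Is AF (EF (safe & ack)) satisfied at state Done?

Sat(safe & ack) = {Retry, Crit}
EF (safe & ack): least fixpoint, start Z0 = {Retry, Crit}, add states with some successor in Z. Z1 = {Retry, Crit, Req}; Z2 = {Retry, Crit, Init, Req}; Z3 = {Retry, Crit, Done, Init, Req}; fixed.
Sat(EF (safe & ack)) = {Retry, Crit, Done, Init, Req}
AF (EF (safe & ack)): least fixpoint, start Z0 = {Retry, Crit, Done, Init, Req}, add states with every successor in Z. Already a fixed point.
Sat(AF (EF (safe & ack))) = {Retry, Crit, Done, Init, Req}
Done ∈ Sat(AF (EF (safe & ack))) = {Retry, Crit, Done, Init, Req}, so the formula holds at Done.

Yes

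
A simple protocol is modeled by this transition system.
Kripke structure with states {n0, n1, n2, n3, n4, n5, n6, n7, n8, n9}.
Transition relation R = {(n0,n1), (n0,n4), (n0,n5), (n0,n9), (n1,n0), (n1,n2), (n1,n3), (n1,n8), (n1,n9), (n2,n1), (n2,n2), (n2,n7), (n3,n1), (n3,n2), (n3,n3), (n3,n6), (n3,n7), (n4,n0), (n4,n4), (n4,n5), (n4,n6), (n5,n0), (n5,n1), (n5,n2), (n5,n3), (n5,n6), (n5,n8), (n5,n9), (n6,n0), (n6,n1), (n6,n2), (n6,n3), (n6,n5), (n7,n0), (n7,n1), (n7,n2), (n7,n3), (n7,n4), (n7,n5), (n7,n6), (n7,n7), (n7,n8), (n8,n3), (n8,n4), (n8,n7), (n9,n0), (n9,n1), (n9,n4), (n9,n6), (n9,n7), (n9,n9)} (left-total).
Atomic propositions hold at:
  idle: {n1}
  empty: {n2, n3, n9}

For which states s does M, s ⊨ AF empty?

AF empty: least fixpoint, start Z0 = {n2, n3, n9}, add states with every successor in Z. Already a fixed point.
Sat(AF empty) = {n2, n3, n9}

{n2, n3, n9}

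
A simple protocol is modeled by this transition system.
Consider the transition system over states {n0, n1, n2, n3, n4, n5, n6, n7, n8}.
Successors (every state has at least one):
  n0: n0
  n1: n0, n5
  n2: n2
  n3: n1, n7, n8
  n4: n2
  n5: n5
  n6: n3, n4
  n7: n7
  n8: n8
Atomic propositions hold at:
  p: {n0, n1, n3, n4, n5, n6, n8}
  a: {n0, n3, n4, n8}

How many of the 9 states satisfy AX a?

Sat(AX a) = {s : every successor in {n0, n3, n4, n8}} = {n0, n6, n8}
|Sat(AX a)| = |{n0, n6, n8}| = 3.

3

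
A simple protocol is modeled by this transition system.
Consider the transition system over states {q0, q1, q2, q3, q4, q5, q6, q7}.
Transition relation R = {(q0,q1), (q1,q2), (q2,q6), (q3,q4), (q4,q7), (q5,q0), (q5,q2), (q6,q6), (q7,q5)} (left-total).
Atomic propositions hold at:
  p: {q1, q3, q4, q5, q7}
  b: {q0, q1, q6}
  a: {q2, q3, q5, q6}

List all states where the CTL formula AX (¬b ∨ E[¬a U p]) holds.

Sat(¬b) = {q2, q3, q4, q5, q7}
Sat(¬a) = {q0, q1, q4, q7}
E[¬a U p]: least fixpoint, start Z0 = Sat(p) = {q1, q3, q4, q5, q7}, add states in Sat(¬a) with some successor in Z. Z1 = {q0, q1, q3, q4, q5, q7}; fixed.
Sat(E[¬a U p]) = {q0, q1, q3, q4, q5, q7}
Sat(¬b ∨ E[¬a U p]) = {q0, q1, q2, q3, q4, q5, q7}
Sat(AX (¬b ∨ E[¬a U p])) = {s : every successor in {q0, q1, q2, q3, q4, q5, q7}} = {q0, q1, q3, q4, q5, q7}

{q0, q1, q3, q4, q5, q7}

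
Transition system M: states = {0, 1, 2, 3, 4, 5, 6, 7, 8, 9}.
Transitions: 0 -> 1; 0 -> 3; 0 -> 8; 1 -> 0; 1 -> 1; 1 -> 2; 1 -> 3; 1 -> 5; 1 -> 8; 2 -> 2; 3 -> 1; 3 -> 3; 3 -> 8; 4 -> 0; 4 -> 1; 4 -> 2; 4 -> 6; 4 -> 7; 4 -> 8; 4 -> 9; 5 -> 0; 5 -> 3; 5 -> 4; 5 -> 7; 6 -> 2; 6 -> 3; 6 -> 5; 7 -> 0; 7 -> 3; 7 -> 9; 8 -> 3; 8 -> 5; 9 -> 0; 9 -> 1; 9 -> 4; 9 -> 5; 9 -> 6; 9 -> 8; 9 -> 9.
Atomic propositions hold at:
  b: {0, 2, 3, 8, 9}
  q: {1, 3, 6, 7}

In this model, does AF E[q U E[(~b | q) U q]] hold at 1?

Yes

Sat(~b) = {1, 4, 5, 6, 7}
Sat(~b | q) = {1, 3, 4, 5, 6, 7}
E[(~b | q) U q]: least fixpoint, start Z0 = Sat(q) = {1, 3, 6, 7}, add states in Sat(~b | q) with some successor in Z. Z1 = {1, 3, 4, 5, 6, 7}; fixed.
Sat(E[(~b | q) U q]) = {1, 3, 4, 5, 6, 7}
E[q U E[(~b | q) U q]]: least fixpoint, start Z0 = Sat(E[(~b | q) U q]) = {1, 3, 4, 5, 6, 7}, add states in Sat(q) with some successor in Z. Already a fixed point.
Sat(E[q U E[(~b | q) U q]]) = {1, 3, 4, 5, 6, 7}
AF E[q U E[(~b | q) U q]]: least fixpoint, start Z0 = {1, 3, 4, 5, 6, 7}, add states with every successor in Z. Z1 = {1, 3, 4, 5, 6, 7, 8}; Z2 = {0, 1, 3, 4, 5, 6, 7, 8}; fixed.
Sat(AF E[q U E[(~b | q) U q]]) = {0, 1, 3, 4, 5, 6, 7, 8}
1 ∈ Sat(AF E[q U E[(~b | q) U q]]) = {0, 1, 3, 4, 5, 6, 7, 8}, so the formula holds at 1.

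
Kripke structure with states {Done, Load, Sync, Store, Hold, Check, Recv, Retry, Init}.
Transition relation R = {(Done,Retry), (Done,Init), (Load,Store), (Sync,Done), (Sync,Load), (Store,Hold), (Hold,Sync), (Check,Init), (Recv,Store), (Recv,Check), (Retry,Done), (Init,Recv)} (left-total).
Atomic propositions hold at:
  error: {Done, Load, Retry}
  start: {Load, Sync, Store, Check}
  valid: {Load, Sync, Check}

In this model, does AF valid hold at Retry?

AF valid: least fixpoint, start Z0 = {Load, Sync, Check}, add states with every successor in Z. Z1 = {Load, Sync, Hold, Check}; Z2 = {Load, Sync, Store, Hold, Check}; Z3 = {Load, Sync, Store, Hold, Check, Recv}; Z4 = {Load, Sync, Store, Hold, Check, Recv, Init}; fixed.
Sat(AF valid) = {Load, Sync, Store, Hold, Check, Recv, Init}
Retry ∉ Sat(AF valid) = {Load, Sync, Store, Hold, Check, Recv, Init}, so the formula does not hold at Retry.

No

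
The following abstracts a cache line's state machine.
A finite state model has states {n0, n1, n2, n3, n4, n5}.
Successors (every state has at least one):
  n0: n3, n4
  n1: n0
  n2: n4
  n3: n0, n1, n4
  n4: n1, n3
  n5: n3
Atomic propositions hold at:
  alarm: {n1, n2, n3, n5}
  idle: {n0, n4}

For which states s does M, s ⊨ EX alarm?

Sat(EX alarm) = {s : some successor in {n1, n2, n3, n5}} = {n0, n3, n4, n5}

{n0, n3, n4, n5}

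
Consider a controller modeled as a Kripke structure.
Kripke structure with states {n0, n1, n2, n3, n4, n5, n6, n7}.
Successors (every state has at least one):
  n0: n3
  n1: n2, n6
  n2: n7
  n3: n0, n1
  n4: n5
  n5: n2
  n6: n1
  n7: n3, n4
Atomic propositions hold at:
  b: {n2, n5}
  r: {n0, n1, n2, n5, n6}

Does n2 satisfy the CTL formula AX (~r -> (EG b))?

Sat(~r) = {n3, n4, n7}
EG b: greatest fixpoint, start Z0 = {n2, n5}, keep only states in Sat with some successor in Z. Z1 = {n5}; Z2 = ∅; fixed.
Sat(EG b) = ∅
Sat(~r -> (EG b)) = {n0, n1, n2, n5, n6}
Sat(AX (~r -> (EG b))) = {s : every successor in {n0, n1, n2, n5, n6}} = {n1, n3, n4, n5, n6}
n2 ∉ Sat(AX (~r -> (EG b))) = {n1, n3, n4, n5, n6}, so the formula does not hold at n2.

No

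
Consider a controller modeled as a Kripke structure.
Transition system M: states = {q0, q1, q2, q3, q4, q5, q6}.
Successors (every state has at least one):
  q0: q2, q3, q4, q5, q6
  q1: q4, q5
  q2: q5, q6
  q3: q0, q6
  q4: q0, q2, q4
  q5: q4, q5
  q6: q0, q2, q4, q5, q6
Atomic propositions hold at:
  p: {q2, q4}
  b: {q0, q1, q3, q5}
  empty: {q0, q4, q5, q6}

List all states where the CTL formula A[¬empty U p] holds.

{q2, q4}

Sat(¬empty) = {q1, q2, q3}
A[¬empty U p]: least fixpoint, start Z0 = Sat(p) = {q2, q4}, add states in Sat(¬empty) with every successor in Z. Already a fixed point.
Sat(A[¬empty U p]) = {q2, q4}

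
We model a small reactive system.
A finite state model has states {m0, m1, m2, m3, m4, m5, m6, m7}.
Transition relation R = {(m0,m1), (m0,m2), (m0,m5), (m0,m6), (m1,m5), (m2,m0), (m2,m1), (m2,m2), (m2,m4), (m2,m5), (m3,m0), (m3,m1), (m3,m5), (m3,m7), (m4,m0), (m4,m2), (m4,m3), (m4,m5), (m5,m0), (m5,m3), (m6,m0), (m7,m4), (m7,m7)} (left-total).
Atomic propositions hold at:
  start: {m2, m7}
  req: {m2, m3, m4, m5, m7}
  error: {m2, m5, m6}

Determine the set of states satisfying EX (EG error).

{m0, m2, m4}

EG error: greatest fixpoint, start Z0 = {m2, m5, m6}, keep only states in Sat with some successor in Z. Z1 = {m2}; fixed.
Sat(EG error) = {m2}
Sat(EX (EG error)) = {s : some successor in {m2}} = {m0, m2, m4}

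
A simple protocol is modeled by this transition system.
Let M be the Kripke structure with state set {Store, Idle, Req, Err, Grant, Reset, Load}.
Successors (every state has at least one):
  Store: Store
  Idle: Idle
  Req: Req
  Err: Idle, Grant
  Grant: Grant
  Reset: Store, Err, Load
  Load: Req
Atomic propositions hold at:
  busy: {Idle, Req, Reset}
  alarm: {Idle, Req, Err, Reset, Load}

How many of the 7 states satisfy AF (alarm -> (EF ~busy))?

Sat(~busy) = {Store, Err, Grant, Load}
EF ~busy: least fixpoint, start Z0 = {Store, Err, Grant, Load}, add states with some successor in Z. Z1 = {Store, Err, Grant, Reset, Load}; fixed.
Sat(EF ~busy) = {Store, Err, Grant, Reset, Load}
Sat(alarm -> (EF ~busy)) = {Store, Err, Grant, Reset, Load}
AF (alarm -> (EF ~busy)): least fixpoint, start Z0 = {Store, Err, Grant, Reset, Load}, add states with every successor in Z. Already a fixed point.
Sat(AF (alarm -> (EF ~busy))) = {Store, Err, Grant, Reset, Load}
|Sat(AF (alarm -> (EF ~busy)))| = |{Store, Err, Grant, Reset, Load}| = 5.

5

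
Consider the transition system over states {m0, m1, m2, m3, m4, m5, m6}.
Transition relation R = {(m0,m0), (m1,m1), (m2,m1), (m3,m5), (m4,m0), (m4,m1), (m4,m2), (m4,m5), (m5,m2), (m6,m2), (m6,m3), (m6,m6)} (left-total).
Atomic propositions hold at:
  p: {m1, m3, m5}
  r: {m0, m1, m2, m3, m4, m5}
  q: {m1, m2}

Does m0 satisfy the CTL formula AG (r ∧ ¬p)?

Yes

Sat(¬p) = {m0, m2, m4, m6}
Sat(r ∧ ¬p) = {m0, m2, m4}
AG (r ∧ ¬p): greatest fixpoint, start Z0 = {m0, m2, m4}, keep only states in Sat with every successor in Z. Z1 = {m0}; fixed.
Sat(AG (r ∧ ¬p)) = {m0}
m0 ∈ Sat(AG (r ∧ ¬p)) = {m0}, so the formula holds at m0.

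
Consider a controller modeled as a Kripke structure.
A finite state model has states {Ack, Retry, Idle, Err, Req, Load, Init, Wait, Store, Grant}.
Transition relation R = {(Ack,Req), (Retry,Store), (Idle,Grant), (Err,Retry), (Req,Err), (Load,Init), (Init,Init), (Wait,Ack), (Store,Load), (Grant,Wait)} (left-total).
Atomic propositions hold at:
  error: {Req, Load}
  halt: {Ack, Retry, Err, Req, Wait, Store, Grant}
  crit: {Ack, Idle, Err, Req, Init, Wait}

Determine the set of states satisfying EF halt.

{Ack, Retry, Idle, Err, Req, Wait, Store, Grant}

EF halt: least fixpoint, start Z0 = {Ack, Retry, Err, Req, Wait, Store, Grant}, add states with some successor in Z. Z1 = {Ack, Retry, Idle, Err, Req, Wait, Store, Grant}; fixed.
Sat(EF halt) = {Ack, Retry, Idle, Err, Req, Wait, Store, Grant}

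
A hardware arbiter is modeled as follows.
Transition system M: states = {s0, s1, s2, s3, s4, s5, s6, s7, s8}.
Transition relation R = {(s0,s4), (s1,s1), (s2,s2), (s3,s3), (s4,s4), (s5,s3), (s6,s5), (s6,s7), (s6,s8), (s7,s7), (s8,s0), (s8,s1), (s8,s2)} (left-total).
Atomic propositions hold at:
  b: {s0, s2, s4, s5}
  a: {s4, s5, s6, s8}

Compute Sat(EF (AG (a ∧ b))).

{s0, s4, s6, s8}

Sat(a ∧ b) = {s4, s5}
AG (a ∧ b): greatest fixpoint, start Z0 = {s4, s5}, keep only states in Sat with every successor in Z. Z1 = {s4}; fixed.
Sat(AG (a ∧ b)) = {s4}
EF (AG (a ∧ b)): least fixpoint, start Z0 = {s4}, add states with some successor in Z. Z1 = {s0, s4}; Z2 = {s0, s4, s8}; Z3 = {s0, s4, s6, s8}; fixed.
Sat(EF (AG (a ∧ b))) = {s0, s4, s6, s8}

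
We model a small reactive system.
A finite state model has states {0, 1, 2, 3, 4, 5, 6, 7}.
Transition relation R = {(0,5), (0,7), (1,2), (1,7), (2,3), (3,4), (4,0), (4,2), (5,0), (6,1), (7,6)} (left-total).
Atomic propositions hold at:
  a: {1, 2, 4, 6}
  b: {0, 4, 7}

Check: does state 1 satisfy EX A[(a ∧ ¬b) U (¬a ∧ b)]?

Sat(¬b) = {1, 2, 3, 5, 6}
Sat(a ∧ ¬b) = {1, 2, 6}
Sat(¬a) = {0, 3, 5, 7}
Sat(¬a ∧ b) = {0, 7}
A[(a ∧ ¬b) U (¬a ∧ b)]: least fixpoint, start Z0 = Sat((¬a ∧ b)) = {0, 7}, add states in Sat(a ∧ ¬b) with every successor in Z. Already a fixed point.
Sat(A[(a ∧ ¬b) U (¬a ∧ b)]) = {0, 7}
Sat(EX A[(a ∧ ¬b) U (¬a ∧ b)]) = {s : some successor in {0, 7}} = {0, 1, 4, 5}
1 ∈ Sat(EX A[(a ∧ ¬b) U (¬a ∧ b)]) = {0, 1, 4, 5}, so the formula holds at 1.

Yes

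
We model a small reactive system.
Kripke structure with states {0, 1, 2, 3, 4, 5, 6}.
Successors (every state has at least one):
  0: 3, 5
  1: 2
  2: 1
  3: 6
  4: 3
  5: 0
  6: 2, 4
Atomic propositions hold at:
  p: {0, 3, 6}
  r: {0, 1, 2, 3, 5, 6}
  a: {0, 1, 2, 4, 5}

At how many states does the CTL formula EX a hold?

Sat(EX a) = {s : some successor in {0, 1, 2, 4, 5}} = {0, 1, 2, 5, 6}
|Sat(EX a)| = |{0, 1, 2, 5, 6}| = 5.

5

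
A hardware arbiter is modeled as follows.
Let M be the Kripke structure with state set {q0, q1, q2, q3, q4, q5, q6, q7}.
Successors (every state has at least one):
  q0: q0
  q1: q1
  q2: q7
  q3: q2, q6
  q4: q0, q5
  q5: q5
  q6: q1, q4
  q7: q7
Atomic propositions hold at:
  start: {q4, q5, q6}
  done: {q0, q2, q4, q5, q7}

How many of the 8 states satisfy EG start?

3

EG start: greatest fixpoint, start Z0 = {q4, q5, q6}, keep only states in Sat with some successor in Z. Already a fixed point.
Sat(EG start) = {q4, q5, q6}
|Sat(EG start)| = |{q4, q5, q6}| = 3.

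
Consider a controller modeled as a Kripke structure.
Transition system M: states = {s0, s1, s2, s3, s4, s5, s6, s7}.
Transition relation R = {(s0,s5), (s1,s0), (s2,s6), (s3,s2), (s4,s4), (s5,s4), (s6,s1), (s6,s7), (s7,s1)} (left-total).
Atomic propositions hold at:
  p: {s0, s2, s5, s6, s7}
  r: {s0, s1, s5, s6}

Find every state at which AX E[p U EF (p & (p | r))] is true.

Sat(p | r) = {s0, s1, s2, s5, s6, s7}
Sat(p & (p | r)) = {s0, s2, s5, s6, s7}
EF (p & (p | r)): least fixpoint, start Z0 = {s0, s2, s5, s6, s7}, add states with some successor in Z. Z1 = {s0, s1, s2, s3, s5, s6, s7}; fixed.
Sat(EF (p & (p | r))) = {s0, s1, s2, s3, s5, s6, s7}
E[p U EF (p & (p | r))]: least fixpoint, start Z0 = Sat(EF (p & (p | r))) = {s0, s1, s2, s3, s5, s6, s7}, add states in Sat(p) with some successor in Z. Already a fixed point.
Sat(E[p U EF (p & (p | r))]) = {s0, s1, s2, s3, s5, s6, s7}
Sat(AX E[p U EF (p & (p | r))]) = {s : every successor in {s0, s1, s2, s3, s5, s6, s7}} = {s0, s1, s2, s3, s6, s7}

{s0, s1, s2, s3, s6, s7}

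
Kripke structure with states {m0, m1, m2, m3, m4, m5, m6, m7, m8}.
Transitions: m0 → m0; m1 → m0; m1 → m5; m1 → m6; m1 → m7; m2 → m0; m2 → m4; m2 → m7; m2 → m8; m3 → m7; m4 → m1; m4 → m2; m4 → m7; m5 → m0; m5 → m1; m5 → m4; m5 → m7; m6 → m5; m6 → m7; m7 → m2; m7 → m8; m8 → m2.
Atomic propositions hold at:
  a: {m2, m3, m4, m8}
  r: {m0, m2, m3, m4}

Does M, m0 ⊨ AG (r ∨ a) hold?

Sat(r ∨ a) = {m0, m2, m3, m4, m8}
AG (r ∨ a): greatest fixpoint, start Z0 = {m0, m2, m3, m4, m8}, keep only states in Sat with every successor in Z. Z1 = {m0, m8}; Z2 = {m0}; fixed.
Sat(AG (r ∨ a)) = {m0}
m0 ∈ Sat(AG (r ∨ a)) = {m0}, so the formula holds at m0.

Yes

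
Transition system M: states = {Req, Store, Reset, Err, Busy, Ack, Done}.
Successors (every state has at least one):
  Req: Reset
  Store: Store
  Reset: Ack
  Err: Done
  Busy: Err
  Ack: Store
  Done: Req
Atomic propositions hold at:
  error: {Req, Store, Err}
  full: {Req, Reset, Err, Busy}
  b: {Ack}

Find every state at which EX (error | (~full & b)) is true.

Sat(~full) = {Store, Ack, Done}
Sat(~full & b) = {Ack}
Sat(error | (~full & b)) = {Req, Store, Err, Ack}
Sat(EX (error | (~full & b))) = {s : some successor in {Req, Store, Err, Ack}} = {Store, Reset, Busy, Ack, Done}

{Store, Reset, Busy, Ack, Done}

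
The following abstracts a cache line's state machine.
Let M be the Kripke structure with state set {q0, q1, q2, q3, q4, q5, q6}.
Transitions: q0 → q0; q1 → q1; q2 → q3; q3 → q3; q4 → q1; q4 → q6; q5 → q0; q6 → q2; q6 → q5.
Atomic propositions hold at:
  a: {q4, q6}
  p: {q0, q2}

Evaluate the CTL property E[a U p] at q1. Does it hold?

No

E[a U p]: least fixpoint, start Z0 = Sat(p) = {q0, q2}, add states in Sat(a) with some successor in Z. Z1 = {q0, q2, q6}; Z2 = {q0, q2, q4, q6}; fixed.
Sat(E[a U p]) = {q0, q2, q4, q6}
q1 ∉ Sat(E[a U p]) = {q0, q2, q4, q6}, so the formula does not hold at q1.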